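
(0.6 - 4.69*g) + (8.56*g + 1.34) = 3.87*g + 1.94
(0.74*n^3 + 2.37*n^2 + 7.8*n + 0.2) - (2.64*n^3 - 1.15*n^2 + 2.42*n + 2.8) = -1.9*n^3 + 3.52*n^2 + 5.38*n - 2.6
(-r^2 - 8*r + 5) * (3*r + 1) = -3*r^3 - 25*r^2 + 7*r + 5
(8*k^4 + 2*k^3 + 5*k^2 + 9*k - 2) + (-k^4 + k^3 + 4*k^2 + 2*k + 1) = 7*k^4 + 3*k^3 + 9*k^2 + 11*k - 1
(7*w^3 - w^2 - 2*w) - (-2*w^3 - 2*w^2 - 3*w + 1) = 9*w^3 + w^2 + w - 1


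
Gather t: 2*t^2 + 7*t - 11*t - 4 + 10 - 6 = 2*t^2 - 4*t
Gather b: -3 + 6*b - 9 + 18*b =24*b - 12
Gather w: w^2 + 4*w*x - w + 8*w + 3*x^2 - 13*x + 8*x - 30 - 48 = w^2 + w*(4*x + 7) + 3*x^2 - 5*x - 78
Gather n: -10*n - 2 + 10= 8 - 10*n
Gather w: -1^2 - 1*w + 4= 3 - w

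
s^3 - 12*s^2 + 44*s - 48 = (s - 6)*(s - 4)*(s - 2)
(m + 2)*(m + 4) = m^2 + 6*m + 8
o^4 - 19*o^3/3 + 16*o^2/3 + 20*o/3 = o*(o - 5)*(o - 2)*(o + 2/3)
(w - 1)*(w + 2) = w^2 + w - 2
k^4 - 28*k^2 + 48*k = k*(k - 4)*(k - 2)*(k + 6)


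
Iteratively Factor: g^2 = (g)*(g)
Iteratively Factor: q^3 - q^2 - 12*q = (q)*(q^2 - q - 12) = q*(q + 3)*(q - 4)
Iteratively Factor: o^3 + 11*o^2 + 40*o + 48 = (o + 4)*(o^2 + 7*o + 12) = (o + 4)^2*(o + 3)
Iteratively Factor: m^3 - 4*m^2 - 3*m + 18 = (m + 2)*(m^2 - 6*m + 9) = (m - 3)*(m + 2)*(m - 3)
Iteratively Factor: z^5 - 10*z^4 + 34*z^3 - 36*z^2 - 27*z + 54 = (z - 2)*(z^4 - 8*z^3 + 18*z^2 - 27) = (z - 3)*(z - 2)*(z^3 - 5*z^2 + 3*z + 9) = (z - 3)^2*(z - 2)*(z^2 - 2*z - 3) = (z - 3)^2*(z - 2)*(z + 1)*(z - 3)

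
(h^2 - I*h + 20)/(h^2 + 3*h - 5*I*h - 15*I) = (h + 4*I)/(h + 3)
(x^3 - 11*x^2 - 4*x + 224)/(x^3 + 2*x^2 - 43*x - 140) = (x - 8)/(x + 5)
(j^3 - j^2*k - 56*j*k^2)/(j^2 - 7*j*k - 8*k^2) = j*(j + 7*k)/(j + k)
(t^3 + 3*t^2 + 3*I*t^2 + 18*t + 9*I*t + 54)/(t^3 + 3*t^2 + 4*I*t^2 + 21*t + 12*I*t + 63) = (t + 6*I)/(t + 7*I)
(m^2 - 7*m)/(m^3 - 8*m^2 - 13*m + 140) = m/(m^2 - m - 20)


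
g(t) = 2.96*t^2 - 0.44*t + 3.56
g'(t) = 5.92*t - 0.44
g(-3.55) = 42.43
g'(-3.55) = -21.46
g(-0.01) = 3.56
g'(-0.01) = -0.50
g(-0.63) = 5.01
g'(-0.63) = -4.17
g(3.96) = 48.24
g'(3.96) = 23.00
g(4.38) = 58.42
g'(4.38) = 25.49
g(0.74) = 4.86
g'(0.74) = 3.94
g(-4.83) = 74.74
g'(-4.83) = -29.03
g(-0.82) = 5.91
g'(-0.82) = -5.29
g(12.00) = 424.52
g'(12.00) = 70.60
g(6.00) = 107.48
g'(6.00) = 35.08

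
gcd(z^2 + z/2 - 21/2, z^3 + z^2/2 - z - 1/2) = 1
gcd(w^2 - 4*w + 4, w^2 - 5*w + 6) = w - 2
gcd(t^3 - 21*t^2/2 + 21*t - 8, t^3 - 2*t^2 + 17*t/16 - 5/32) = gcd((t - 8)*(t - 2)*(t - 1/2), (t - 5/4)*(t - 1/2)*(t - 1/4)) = t - 1/2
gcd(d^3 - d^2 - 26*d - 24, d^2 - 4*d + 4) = 1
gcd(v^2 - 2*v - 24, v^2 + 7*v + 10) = 1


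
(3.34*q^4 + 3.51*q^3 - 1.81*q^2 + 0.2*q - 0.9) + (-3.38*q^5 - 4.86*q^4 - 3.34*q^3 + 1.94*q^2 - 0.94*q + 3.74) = -3.38*q^5 - 1.52*q^4 + 0.17*q^3 + 0.13*q^2 - 0.74*q + 2.84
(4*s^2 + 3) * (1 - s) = -4*s^3 + 4*s^2 - 3*s + 3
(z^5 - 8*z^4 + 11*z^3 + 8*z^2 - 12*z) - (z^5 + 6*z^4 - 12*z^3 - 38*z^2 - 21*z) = -14*z^4 + 23*z^3 + 46*z^2 + 9*z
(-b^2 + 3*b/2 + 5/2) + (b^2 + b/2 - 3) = 2*b - 1/2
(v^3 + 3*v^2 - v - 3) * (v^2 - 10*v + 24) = v^5 - 7*v^4 - 7*v^3 + 79*v^2 + 6*v - 72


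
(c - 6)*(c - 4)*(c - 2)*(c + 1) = c^4 - 11*c^3 + 32*c^2 - 4*c - 48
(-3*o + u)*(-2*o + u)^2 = -12*o^3 + 16*o^2*u - 7*o*u^2 + u^3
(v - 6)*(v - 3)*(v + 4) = v^3 - 5*v^2 - 18*v + 72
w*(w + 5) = w^2 + 5*w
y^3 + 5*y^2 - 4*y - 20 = (y - 2)*(y + 2)*(y + 5)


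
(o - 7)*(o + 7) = o^2 - 49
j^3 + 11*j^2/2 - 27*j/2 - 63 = (j - 7/2)*(j + 3)*(j + 6)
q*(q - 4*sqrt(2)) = q^2 - 4*sqrt(2)*q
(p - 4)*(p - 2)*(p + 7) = p^3 + p^2 - 34*p + 56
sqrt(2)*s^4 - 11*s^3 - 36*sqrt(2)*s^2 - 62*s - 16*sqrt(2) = (s - 8*sqrt(2))*(s + sqrt(2))^2*(sqrt(2)*s + 1)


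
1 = 1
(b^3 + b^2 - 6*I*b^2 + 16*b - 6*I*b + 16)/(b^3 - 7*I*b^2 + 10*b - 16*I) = (b + 1)/(b - I)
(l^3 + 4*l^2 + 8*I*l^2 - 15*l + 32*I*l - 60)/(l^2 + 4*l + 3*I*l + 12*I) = l + 5*I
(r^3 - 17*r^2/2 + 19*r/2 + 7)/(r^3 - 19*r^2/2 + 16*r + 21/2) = (r - 2)/(r - 3)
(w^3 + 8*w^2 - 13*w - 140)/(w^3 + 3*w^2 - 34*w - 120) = (w^2 + 3*w - 28)/(w^2 - 2*w - 24)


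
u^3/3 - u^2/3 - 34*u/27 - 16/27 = (u/3 + 1/3)*(u - 8/3)*(u + 2/3)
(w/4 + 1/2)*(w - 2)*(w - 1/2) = w^3/4 - w^2/8 - w + 1/2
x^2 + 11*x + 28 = (x + 4)*(x + 7)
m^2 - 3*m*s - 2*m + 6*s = (m - 2)*(m - 3*s)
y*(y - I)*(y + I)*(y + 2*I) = y^4 + 2*I*y^3 + y^2 + 2*I*y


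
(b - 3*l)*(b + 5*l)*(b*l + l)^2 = b^4*l^2 + 2*b^3*l^3 + 2*b^3*l^2 - 15*b^2*l^4 + 4*b^2*l^3 + b^2*l^2 - 30*b*l^4 + 2*b*l^3 - 15*l^4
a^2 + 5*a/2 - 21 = (a - 7/2)*(a + 6)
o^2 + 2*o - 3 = (o - 1)*(o + 3)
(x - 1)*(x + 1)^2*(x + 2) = x^4 + 3*x^3 + x^2 - 3*x - 2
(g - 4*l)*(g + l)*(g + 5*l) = g^3 + 2*g^2*l - 19*g*l^2 - 20*l^3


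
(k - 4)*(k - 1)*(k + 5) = k^3 - 21*k + 20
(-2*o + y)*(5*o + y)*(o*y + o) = -10*o^3*y - 10*o^3 + 3*o^2*y^2 + 3*o^2*y + o*y^3 + o*y^2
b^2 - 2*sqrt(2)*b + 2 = (b - sqrt(2))^2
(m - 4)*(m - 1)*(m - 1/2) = m^3 - 11*m^2/2 + 13*m/2 - 2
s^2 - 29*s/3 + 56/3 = (s - 7)*(s - 8/3)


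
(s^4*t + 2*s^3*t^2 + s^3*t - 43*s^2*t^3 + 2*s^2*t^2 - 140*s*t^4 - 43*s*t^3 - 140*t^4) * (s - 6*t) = s^5*t - 4*s^4*t^2 + s^4*t - 55*s^3*t^3 - 4*s^3*t^2 + 118*s^2*t^4 - 55*s^2*t^3 + 840*s*t^5 + 118*s*t^4 + 840*t^5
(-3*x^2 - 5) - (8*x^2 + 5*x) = -11*x^2 - 5*x - 5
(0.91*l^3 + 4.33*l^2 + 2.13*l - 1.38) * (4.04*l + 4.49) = 3.6764*l^4 + 21.5791*l^3 + 28.0469*l^2 + 3.9885*l - 6.1962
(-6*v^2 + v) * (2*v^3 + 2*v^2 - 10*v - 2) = -12*v^5 - 10*v^4 + 62*v^3 + 2*v^2 - 2*v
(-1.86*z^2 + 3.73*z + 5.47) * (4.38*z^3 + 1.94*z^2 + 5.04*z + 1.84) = -8.1468*z^5 + 12.729*z^4 + 21.8204*z^3 + 25.9886*z^2 + 34.432*z + 10.0648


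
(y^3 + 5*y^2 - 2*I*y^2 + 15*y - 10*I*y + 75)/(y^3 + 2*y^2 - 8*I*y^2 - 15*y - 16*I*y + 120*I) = (y^2 - 2*I*y + 15)/(y^2 - y*(3 + 8*I) + 24*I)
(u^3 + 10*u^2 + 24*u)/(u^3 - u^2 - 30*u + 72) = u*(u + 4)/(u^2 - 7*u + 12)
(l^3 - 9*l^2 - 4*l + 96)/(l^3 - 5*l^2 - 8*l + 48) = (l - 8)/(l - 4)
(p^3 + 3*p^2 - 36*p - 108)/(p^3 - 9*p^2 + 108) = (p + 6)/(p - 6)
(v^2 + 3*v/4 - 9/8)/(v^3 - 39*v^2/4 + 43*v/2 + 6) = (8*v^2 + 6*v - 9)/(2*(4*v^3 - 39*v^2 + 86*v + 24))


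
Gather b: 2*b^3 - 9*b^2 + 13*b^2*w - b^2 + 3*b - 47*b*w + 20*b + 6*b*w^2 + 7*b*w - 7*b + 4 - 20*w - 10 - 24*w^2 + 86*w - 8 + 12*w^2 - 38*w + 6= 2*b^3 + b^2*(13*w - 10) + b*(6*w^2 - 40*w + 16) - 12*w^2 + 28*w - 8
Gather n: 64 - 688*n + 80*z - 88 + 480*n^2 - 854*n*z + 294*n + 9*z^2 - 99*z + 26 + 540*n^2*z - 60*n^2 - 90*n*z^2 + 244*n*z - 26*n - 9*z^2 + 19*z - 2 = n^2*(540*z + 420) + n*(-90*z^2 - 610*z - 420)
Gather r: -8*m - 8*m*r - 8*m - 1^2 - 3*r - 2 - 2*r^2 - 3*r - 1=-16*m - 2*r^2 + r*(-8*m - 6) - 4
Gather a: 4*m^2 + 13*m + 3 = 4*m^2 + 13*m + 3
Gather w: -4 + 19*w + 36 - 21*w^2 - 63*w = -21*w^2 - 44*w + 32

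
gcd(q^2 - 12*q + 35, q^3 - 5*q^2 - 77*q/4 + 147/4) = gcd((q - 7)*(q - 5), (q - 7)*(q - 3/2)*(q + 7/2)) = q - 7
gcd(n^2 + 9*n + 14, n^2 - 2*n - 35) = 1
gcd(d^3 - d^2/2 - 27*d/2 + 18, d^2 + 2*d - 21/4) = d - 3/2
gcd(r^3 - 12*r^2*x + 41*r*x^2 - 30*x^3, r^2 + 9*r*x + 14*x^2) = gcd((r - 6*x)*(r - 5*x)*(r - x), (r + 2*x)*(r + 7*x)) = 1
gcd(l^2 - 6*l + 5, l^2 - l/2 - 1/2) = l - 1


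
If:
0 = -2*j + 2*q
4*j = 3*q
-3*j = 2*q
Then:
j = 0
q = 0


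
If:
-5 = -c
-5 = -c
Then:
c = 5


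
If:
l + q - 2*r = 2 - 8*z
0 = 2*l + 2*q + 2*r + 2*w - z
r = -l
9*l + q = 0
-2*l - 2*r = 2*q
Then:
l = 0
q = 0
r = 0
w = 1/8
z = 1/4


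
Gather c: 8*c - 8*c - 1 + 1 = 0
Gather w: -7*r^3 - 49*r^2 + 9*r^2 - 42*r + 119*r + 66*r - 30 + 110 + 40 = -7*r^3 - 40*r^2 + 143*r + 120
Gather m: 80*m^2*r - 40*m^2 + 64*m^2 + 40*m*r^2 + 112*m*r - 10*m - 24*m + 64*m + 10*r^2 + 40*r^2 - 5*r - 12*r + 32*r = m^2*(80*r + 24) + m*(40*r^2 + 112*r + 30) + 50*r^2 + 15*r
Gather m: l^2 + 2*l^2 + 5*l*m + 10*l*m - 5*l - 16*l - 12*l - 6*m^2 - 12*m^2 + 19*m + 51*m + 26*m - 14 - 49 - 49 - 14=3*l^2 - 33*l - 18*m^2 + m*(15*l + 96) - 126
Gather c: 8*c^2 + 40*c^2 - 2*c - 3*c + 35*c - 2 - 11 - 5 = 48*c^2 + 30*c - 18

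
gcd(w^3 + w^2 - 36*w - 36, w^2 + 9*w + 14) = 1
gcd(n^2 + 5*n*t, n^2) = n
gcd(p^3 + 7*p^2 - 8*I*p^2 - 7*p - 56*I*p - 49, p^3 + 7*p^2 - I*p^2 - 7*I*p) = p^2 + p*(7 - I) - 7*I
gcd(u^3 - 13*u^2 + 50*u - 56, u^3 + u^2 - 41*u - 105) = u - 7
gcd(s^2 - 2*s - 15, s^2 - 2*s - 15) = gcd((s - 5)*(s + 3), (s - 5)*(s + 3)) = s^2 - 2*s - 15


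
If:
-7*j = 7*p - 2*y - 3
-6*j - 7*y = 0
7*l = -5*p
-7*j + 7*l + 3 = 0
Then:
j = 21/19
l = 90/133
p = -18/19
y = -18/19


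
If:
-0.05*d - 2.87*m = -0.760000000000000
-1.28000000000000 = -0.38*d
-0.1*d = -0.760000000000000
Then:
No Solution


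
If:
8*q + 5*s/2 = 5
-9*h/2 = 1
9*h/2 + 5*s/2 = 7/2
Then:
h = -2/9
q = 1/16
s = 9/5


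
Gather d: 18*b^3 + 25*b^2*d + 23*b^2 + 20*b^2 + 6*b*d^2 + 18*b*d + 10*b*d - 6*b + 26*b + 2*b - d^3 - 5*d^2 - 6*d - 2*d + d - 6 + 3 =18*b^3 + 43*b^2 + 22*b - d^3 + d^2*(6*b - 5) + d*(25*b^2 + 28*b - 7) - 3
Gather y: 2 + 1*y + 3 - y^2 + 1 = -y^2 + y + 6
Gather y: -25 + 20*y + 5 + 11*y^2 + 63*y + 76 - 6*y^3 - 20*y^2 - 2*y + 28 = -6*y^3 - 9*y^2 + 81*y + 84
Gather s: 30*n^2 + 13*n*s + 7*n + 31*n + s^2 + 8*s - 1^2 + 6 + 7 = 30*n^2 + 38*n + s^2 + s*(13*n + 8) + 12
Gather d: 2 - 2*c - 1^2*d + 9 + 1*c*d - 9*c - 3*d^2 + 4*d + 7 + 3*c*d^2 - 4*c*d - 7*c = -18*c + d^2*(3*c - 3) + d*(3 - 3*c) + 18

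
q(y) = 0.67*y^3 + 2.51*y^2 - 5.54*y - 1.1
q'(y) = 2.01*y^2 + 5.02*y - 5.54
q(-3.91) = 18.88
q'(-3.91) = 5.56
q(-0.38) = 1.33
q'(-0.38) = -7.16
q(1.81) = 1.07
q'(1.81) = 10.13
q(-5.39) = -3.23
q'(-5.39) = 25.80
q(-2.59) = 18.45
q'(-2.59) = -5.06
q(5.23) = 134.43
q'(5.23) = 75.69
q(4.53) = 87.59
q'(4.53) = 58.45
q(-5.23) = 0.68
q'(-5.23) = 23.18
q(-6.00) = -22.22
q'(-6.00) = 36.70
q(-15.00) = -1614.50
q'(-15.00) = 371.41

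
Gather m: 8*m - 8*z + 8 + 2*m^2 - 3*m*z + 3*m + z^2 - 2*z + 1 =2*m^2 + m*(11 - 3*z) + z^2 - 10*z + 9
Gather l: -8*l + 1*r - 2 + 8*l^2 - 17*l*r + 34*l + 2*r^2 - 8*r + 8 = 8*l^2 + l*(26 - 17*r) + 2*r^2 - 7*r + 6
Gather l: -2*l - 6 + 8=2 - 2*l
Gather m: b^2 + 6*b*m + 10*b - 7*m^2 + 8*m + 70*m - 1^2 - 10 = b^2 + 10*b - 7*m^2 + m*(6*b + 78) - 11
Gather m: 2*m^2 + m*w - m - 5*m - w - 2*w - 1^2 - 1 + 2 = 2*m^2 + m*(w - 6) - 3*w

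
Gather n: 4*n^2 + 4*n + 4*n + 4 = 4*n^2 + 8*n + 4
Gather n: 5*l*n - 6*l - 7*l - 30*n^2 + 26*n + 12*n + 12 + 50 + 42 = -13*l - 30*n^2 + n*(5*l + 38) + 104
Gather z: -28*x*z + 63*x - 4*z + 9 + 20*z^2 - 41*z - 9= 63*x + 20*z^2 + z*(-28*x - 45)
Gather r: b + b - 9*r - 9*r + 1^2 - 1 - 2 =2*b - 18*r - 2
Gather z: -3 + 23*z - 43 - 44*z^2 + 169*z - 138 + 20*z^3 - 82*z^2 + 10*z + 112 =20*z^3 - 126*z^2 + 202*z - 72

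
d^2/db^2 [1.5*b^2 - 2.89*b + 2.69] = 3.00000000000000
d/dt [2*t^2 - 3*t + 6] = 4*t - 3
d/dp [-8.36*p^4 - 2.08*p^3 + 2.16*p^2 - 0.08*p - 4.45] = -33.44*p^3 - 6.24*p^2 + 4.32*p - 0.08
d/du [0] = 0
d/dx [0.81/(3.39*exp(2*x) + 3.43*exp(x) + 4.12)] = (-5.4918*exp(x) - 2.7783)*exp(x)/(3.39*exp(2*x) + 3.43*exp(x) + 4.12)^2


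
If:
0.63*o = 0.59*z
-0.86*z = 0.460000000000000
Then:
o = -0.50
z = -0.53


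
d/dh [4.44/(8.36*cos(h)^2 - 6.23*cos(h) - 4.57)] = (74.2368*cos(h) - 27.6612)*sin(h)/(-8.36*cos(h)^2 + 6.23*cos(h) + 4.57)^2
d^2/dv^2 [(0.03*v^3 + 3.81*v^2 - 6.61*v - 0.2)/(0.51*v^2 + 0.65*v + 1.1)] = (6.93889390390723e-18*v^5 + 1.77635683940025e-15*v^4 - 5.972862*v^3 - 13.00788*v^2 + 22.06926*v + 18.7279)/(0.132651*v^6 + 0.507195*v^5 + 1.504755*v^4 + 2.462525*v^3 + 3.24555*v^2 + 2.3595*v + 1.331)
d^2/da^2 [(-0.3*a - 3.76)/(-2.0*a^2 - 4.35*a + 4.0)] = ((0.3*a + 3.76)*(4.0*a + 4.35)*(8.0*a + 8.7) - (3.6*a + 17.65)*(2.0*a^2 + 4.35*a - 4.0))/(2.0*a^2 + 4.35*a - 4.0)^3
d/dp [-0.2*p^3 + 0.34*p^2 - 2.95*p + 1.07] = -0.6*p^2 + 0.68*p - 2.95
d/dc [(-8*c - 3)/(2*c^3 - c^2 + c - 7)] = (-16*c^3 + 8*c^2 - 8*c + (8*c + 3)*(6*c^2 - 2*c + 1) + 56)/(2*c^3 - c^2 + c - 7)^2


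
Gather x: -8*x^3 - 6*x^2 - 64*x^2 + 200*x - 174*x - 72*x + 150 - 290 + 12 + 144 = -8*x^3 - 70*x^2 - 46*x + 16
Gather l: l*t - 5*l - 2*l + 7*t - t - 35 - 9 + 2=l*(t - 7) + 6*t - 42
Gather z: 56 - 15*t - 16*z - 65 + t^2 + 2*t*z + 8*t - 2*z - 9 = t^2 - 7*t + z*(2*t - 18) - 18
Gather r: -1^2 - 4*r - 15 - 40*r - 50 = -44*r - 66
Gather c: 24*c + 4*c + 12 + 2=28*c + 14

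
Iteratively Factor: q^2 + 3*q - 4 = (q - 1)*(q + 4)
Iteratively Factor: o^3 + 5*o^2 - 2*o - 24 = (o + 4)*(o^2 + o - 6) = (o - 2)*(o + 4)*(o + 3)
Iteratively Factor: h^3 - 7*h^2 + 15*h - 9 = (h - 3)*(h^2 - 4*h + 3) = (h - 3)*(h - 1)*(h - 3)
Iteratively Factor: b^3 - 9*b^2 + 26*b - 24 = (b - 3)*(b^2 - 6*b + 8) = (b - 3)*(b - 2)*(b - 4)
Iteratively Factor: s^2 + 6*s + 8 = (s + 4)*(s + 2)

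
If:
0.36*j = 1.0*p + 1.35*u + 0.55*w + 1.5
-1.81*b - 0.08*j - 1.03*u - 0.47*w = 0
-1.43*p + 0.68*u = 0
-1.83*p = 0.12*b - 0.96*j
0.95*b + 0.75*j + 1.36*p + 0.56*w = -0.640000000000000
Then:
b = 0.55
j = -1.22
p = -0.68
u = -1.43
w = 1.21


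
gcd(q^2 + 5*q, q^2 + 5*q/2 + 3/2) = 1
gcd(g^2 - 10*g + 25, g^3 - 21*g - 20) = g - 5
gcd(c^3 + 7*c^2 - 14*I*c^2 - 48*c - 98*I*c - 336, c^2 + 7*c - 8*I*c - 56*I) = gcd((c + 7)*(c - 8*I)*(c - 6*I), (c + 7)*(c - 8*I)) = c^2 + c*(7 - 8*I) - 56*I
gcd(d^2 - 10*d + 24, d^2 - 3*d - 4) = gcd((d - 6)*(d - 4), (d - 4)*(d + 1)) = d - 4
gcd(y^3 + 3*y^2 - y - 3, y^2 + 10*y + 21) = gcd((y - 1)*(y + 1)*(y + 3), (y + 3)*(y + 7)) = y + 3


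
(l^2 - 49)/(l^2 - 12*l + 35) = (l + 7)/(l - 5)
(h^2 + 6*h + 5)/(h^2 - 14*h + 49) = (h^2 + 6*h + 5)/(h^2 - 14*h + 49)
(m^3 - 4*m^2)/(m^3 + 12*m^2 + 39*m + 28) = m^2*(m - 4)/(m^3 + 12*m^2 + 39*m + 28)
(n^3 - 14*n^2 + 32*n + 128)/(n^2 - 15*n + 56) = (n^2 - 6*n - 16)/(n - 7)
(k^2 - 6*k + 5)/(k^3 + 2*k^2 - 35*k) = (k - 1)/(k*(k + 7))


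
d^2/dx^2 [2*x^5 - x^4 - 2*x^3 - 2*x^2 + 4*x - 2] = 40*x^3 - 12*x^2 - 12*x - 4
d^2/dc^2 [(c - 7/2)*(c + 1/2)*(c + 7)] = 6*c + 8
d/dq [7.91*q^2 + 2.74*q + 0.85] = 15.82*q + 2.74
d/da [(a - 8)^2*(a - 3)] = (a - 8)*(3*a - 14)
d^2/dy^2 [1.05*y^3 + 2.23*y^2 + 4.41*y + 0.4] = 6.3*y + 4.46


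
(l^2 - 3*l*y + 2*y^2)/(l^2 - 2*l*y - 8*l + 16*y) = (l - y)/(l - 8)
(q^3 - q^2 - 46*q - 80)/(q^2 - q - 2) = (-q^3 + q^2 + 46*q + 80)/(-q^2 + q + 2)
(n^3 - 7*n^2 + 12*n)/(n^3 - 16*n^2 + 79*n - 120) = n*(n - 4)/(n^2 - 13*n + 40)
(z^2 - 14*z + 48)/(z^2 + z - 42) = (z - 8)/(z + 7)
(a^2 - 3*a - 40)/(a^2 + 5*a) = (a - 8)/a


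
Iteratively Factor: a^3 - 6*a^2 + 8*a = (a - 2)*(a^2 - 4*a) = a*(a - 2)*(a - 4)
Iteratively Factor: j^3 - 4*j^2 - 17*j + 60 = (j - 5)*(j^2 + j - 12) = (j - 5)*(j - 3)*(j + 4)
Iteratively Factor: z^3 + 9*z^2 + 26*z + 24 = (z + 2)*(z^2 + 7*z + 12) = (z + 2)*(z + 3)*(z + 4)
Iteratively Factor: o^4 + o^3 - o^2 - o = (o + 1)*(o^3 - o) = (o - 1)*(o + 1)*(o^2 + o) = o*(o - 1)*(o + 1)*(o + 1)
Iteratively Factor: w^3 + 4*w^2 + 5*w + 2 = (w + 1)*(w^2 + 3*w + 2) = (w + 1)^2*(w + 2)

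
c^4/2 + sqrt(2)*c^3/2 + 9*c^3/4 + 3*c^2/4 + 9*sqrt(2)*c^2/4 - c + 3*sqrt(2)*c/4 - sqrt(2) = (c/2 + sqrt(2)/2)*(c - 1/2)*(c + 1)*(c + 4)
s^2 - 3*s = s*(s - 3)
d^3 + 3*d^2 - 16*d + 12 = (d - 2)*(d - 1)*(d + 6)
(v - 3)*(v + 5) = v^2 + 2*v - 15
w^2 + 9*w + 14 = (w + 2)*(w + 7)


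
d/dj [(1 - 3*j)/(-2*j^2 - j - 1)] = (6*j^2 + 3*j - (3*j - 1)*(4*j + 1) + 3)/(2*j^2 + j + 1)^2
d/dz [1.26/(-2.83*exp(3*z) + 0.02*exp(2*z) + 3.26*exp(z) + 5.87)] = (10.6974*exp(2*z) - 0.0504*exp(z) - 4.1076)*exp(z)/(-2.83*exp(3*z) + 0.02*exp(2*z) + 3.26*exp(z) + 5.87)^2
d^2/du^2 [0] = 0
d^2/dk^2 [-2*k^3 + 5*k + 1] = -12*k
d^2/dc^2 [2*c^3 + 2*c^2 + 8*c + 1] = 12*c + 4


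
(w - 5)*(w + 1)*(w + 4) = w^3 - 21*w - 20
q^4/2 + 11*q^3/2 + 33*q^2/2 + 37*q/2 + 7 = (q/2 + 1/2)*(q + 1)*(q + 2)*(q + 7)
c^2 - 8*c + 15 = (c - 5)*(c - 3)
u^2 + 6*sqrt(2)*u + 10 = (u + sqrt(2))*(u + 5*sqrt(2))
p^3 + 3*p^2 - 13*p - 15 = (p - 3)*(p + 1)*(p + 5)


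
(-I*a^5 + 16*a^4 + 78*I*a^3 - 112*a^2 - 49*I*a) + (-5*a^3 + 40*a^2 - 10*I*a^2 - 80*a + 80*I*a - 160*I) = -I*a^5 + 16*a^4 - 5*a^3 + 78*I*a^3 - 72*a^2 - 10*I*a^2 - 80*a + 31*I*a - 160*I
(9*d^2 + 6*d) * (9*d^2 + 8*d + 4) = 81*d^4 + 126*d^3 + 84*d^2 + 24*d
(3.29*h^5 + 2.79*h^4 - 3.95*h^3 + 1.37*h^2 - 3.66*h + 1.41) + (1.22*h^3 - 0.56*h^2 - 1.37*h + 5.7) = 3.29*h^5 + 2.79*h^4 - 2.73*h^3 + 0.81*h^2 - 5.03*h + 7.11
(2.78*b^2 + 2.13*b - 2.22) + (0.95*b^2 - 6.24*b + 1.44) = 3.73*b^2 - 4.11*b - 0.78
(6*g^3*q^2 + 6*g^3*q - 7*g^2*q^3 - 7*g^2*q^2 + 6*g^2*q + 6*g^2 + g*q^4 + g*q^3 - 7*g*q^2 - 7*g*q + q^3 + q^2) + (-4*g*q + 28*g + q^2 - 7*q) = 6*g^3*q^2 + 6*g^3*q - 7*g^2*q^3 - 7*g^2*q^2 + 6*g^2*q + 6*g^2 + g*q^4 + g*q^3 - 7*g*q^2 - 11*g*q + 28*g + q^3 + 2*q^2 - 7*q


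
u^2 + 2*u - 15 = (u - 3)*(u + 5)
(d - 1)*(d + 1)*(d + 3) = d^3 + 3*d^2 - d - 3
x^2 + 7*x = x*(x + 7)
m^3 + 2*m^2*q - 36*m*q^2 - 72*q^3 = (m - 6*q)*(m + 2*q)*(m + 6*q)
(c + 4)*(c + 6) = c^2 + 10*c + 24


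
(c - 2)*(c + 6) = c^2 + 4*c - 12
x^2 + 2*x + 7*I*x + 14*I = (x + 2)*(x + 7*I)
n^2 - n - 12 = (n - 4)*(n + 3)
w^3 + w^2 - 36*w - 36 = (w - 6)*(w + 1)*(w + 6)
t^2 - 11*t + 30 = (t - 6)*(t - 5)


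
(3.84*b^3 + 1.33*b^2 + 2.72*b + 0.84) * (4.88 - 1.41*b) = -5.4144*b^4 + 16.8639*b^3 + 2.6552*b^2 + 12.0892*b + 4.0992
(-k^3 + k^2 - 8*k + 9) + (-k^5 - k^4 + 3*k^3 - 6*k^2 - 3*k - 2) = -k^5 - k^4 + 2*k^3 - 5*k^2 - 11*k + 7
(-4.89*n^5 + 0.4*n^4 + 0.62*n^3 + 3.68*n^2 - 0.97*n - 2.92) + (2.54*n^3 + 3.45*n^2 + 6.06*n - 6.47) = -4.89*n^5 + 0.4*n^4 + 3.16*n^3 + 7.13*n^2 + 5.09*n - 9.39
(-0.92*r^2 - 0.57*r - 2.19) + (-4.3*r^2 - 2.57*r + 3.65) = -5.22*r^2 - 3.14*r + 1.46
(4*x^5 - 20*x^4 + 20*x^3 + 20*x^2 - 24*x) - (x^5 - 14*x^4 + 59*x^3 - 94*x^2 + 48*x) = 3*x^5 - 6*x^4 - 39*x^3 + 114*x^2 - 72*x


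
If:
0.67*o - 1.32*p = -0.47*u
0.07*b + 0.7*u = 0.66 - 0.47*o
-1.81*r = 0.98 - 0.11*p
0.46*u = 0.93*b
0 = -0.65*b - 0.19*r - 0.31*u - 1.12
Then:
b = -0.81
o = 3.96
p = 1.43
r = -0.45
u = -1.64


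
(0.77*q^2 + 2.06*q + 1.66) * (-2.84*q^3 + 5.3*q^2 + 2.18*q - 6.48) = -2.1868*q^5 - 1.7694*q^4 + 7.8822*q^3 + 8.2992*q^2 - 9.73*q - 10.7568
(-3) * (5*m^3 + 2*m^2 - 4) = -15*m^3 - 6*m^2 + 12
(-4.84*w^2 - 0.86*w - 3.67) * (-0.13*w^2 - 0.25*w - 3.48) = 0.6292*w^4 + 1.3218*w^3 + 17.5353*w^2 + 3.9103*w + 12.7716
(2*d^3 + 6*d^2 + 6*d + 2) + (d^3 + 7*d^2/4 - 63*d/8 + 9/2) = 3*d^3 + 31*d^2/4 - 15*d/8 + 13/2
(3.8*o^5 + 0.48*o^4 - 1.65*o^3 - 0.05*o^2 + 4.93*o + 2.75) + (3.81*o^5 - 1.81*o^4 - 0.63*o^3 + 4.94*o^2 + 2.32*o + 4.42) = 7.61*o^5 - 1.33*o^4 - 2.28*o^3 + 4.89*o^2 + 7.25*o + 7.17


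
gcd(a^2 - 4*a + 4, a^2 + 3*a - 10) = a - 2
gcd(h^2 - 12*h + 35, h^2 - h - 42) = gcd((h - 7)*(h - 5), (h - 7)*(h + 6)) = h - 7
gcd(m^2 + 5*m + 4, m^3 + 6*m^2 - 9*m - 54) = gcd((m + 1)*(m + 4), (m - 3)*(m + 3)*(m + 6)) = 1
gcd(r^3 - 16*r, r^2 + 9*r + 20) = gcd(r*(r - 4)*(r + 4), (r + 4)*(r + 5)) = r + 4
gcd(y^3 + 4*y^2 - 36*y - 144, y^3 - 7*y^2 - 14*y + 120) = y^2 - 2*y - 24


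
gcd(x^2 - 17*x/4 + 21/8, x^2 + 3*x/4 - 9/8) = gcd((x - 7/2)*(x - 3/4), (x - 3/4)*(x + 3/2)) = x - 3/4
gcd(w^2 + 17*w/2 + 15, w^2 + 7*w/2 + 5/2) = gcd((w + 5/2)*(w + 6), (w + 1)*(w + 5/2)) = w + 5/2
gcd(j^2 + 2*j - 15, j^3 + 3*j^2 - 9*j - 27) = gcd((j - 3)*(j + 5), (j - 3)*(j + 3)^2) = j - 3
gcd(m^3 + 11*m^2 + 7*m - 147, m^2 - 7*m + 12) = m - 3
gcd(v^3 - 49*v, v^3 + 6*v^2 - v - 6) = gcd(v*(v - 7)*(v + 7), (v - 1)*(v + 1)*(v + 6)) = 1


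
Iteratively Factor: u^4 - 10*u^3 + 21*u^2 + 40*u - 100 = (u + 2)*(u^3 - 12*u^2 + 45*u - 50) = (u - 5)*(u + 2)*(u^2 - 7*u + 10) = (u - 5)*(u - 2)*(u + 2)*(u - 5)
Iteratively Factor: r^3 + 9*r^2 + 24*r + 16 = (r + 1)*(r^2 + 8*r + 16) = (r + 1)*(r + 4)*(r + 4)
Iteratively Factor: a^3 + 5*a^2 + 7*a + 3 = (a + 1)*(a^2 + 4*a + 3) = (a + 1)^2*(a + 3)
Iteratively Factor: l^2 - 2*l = (l - 2)*(l)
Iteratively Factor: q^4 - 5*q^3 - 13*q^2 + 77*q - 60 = (q - 5)*(q^3 - 13*q + 12) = (q - 5)*(q + 4)*(q^2 - 4*q + 3) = (q - 5)*(q - 1)*(q + 4)*(q - 3)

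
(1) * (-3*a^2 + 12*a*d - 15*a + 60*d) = -3*a^2 + 12*a*d - 15*a + 60*d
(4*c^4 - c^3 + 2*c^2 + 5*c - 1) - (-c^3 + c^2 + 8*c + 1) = 4*c^4 + c^2 - 3*c - 2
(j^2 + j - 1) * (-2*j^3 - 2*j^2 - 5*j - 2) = -2*j^5 - 4*j^4 - 5*j^3 - 5*j^2 + 3*j + 2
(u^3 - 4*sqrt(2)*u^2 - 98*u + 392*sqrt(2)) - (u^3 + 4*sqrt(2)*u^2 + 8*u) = -8*sqrt(2)*u^2 - 106*u + 392*sqrt(2)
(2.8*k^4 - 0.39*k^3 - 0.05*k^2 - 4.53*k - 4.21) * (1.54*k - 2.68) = 4.312*k^5 - 8.1046*k^4 + 0.9682*k^3 - 6.8422*k^2 + 5.657*k + 11.2828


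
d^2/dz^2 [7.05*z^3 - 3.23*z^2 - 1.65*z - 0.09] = 42.3*z - 6.46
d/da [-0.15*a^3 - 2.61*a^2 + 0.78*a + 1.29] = -0.45*a^2 - 5.22*a + 0.78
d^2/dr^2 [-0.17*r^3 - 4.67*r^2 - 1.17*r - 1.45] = -1.02*r - 9.34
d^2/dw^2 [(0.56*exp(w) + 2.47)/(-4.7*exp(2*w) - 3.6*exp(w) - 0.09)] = (-12.3704*exp(4*w) - 208.774*exp(3*w) - 123.95592*exp(2*w) - 27.65052*exp(w) + 0.795744)*exp(w)/(103.823*exp(6*w) + 238.572*exp(5*w) + 188.7003*exp(4*w) + 55.7928*exp(3*w) + 3.61341*exp(2*w) + 0.08748*exp(w) + 0.000729)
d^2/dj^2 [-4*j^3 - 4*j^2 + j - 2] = -24*j - 8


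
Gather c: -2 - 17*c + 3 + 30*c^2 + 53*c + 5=30*c^2 + 36*c + 6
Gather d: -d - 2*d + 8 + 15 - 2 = 21 - 3*d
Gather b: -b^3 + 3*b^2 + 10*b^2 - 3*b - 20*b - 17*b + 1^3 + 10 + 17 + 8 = -b^3 + 13*b^2 - 40*b + 36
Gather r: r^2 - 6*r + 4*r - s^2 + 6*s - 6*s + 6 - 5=r^2 - 2*r - s^2 + 1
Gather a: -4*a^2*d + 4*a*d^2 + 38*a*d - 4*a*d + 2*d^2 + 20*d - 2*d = -4*a^2*d + a*(4*d^2 + 34*d) + 2*d^2 + 18*d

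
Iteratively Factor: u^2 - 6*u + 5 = (u - 5)*(u - 1)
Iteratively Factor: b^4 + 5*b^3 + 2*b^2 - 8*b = (b - 1)*(b^3 + 6*b^2 + 8*b) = (b - 1)*(b + 4)*(b^2 + 2*b) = b*(b - 1)*(b + 4)*(b + 2)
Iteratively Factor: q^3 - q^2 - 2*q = (q + 1)*(q^2 - 2*q) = q*(q + 1)*(q - 2)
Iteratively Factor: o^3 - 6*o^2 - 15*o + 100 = (o - 5)*(o^2 - o - 20) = (o - 5)^2*(o + 4)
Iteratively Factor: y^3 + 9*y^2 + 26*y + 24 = (y + 4)*(y^2 + 5*y + 6) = (y + 2)*(y + 4)*(y + 3)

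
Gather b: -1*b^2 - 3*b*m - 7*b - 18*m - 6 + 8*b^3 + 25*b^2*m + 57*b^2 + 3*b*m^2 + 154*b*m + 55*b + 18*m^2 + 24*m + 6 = 8*b^3 + b^2*(25*m + 56) + b*(3*m^2 + 151*m + 48) + 18*m^2 + 6*m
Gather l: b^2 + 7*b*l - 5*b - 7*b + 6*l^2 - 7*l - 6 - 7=b^2 - 12*b + 6*l^2 + l*(7*b - 7) - 13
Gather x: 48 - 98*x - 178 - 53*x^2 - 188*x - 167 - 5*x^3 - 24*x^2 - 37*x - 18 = -5*x^3 - 77*x^2 - 323*x - 315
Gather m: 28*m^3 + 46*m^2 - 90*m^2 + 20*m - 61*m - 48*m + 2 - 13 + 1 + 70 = 28*m^3 - 44*m^2 - 89*m + 60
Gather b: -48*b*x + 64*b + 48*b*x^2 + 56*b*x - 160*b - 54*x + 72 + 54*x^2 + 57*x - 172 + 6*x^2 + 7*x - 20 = b*(48*x^2 + 8*x - 96) + 60*x^2 + 10*x - 120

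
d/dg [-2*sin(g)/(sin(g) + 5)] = -10*cos(g)/(sin(g) + 5)^2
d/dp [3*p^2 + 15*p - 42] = 6*p + 15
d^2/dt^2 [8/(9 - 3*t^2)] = 16*(-t^2 - 1)/(t^2 - 3)^3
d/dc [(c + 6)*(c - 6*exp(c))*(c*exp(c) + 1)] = (c + 1)*(c + 6)*(c - 6*exp(c))*exp(c) - (c + 6)*(c*exp(c) + 1)*(6*exp(c) - 1) + (c - 6*exp(c))*(c*exp(c) + 1)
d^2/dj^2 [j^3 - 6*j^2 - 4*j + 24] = 6*j - 12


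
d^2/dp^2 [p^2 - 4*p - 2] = 2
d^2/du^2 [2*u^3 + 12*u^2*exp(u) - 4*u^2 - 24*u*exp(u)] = 12*u^2*exp(u) + 24*u*exp(u) + 12*u - 24*exp(u) - 8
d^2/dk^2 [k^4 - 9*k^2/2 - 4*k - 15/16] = 12*k^2 - 9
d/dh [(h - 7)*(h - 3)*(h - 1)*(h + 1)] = 4*h^3 - 30*h^2 + 40*h + 10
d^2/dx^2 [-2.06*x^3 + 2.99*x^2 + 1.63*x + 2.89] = 5.98 - 12.36*x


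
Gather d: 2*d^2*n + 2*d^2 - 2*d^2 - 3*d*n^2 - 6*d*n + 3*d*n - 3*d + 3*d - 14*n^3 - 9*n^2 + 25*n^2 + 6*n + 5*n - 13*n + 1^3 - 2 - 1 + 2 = 2*d^2*n + d*(-3*n^2 - 3*n) - 14*n^3 + 16*n^2 - 2*n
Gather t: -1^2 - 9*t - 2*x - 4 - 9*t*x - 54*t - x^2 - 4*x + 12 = t*(-9*x - 63) - x^2 - 6*x + 7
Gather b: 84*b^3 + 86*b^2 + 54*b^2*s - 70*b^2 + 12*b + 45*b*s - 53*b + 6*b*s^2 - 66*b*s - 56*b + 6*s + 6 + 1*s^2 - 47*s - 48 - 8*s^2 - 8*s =84*b^3 + b^2*(54*s + 16) + b*(6*s^2 - 21*s - 97) - 7*s^2 - 49*s - 42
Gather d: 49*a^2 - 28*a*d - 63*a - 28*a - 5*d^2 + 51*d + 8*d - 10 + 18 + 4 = 49*a^2 - 91*a - 5*d^2 + d*(59 - 28*a) + 12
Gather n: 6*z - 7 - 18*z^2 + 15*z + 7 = -18*z^2 + 21*z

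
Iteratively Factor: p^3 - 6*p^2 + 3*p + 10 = (p - 2)*(p^2 - 4*p - 5) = (p - 2)*(p + 1)*(p - 5)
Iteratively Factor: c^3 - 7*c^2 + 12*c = (c - 4)*(c^2 - 3*c) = c*(c - 4)*(c - 3)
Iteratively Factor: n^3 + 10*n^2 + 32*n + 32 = (n + 4)*(n^2 + 6*n + 8) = (n + 4)^2*(n + 2)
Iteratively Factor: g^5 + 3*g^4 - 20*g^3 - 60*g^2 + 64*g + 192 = (g + 2)*(g^4 + g^3 - 22*g^2 - 16*g + 96) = (g + 2)*(g + 3)*(g^3 - 2*g^2 - 16*g + 32) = (g - 4)*(g + 2)*(g + 3)*(g^2 + 2*g - 8) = (g - 4)*(g - 2)*(g + 2)*(g + 3)*(g + 4)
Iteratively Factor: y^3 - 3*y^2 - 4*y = (y - 4)*(y^2 + y) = y*(y - 4)*(y + 1)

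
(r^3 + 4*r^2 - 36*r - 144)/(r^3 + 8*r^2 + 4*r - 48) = (r - 6)/(r - 2)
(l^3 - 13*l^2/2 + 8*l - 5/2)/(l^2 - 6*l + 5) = l - 1/2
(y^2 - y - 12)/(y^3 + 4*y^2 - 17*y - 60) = 1/(y + 5)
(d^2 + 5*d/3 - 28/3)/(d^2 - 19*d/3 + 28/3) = (d + 4)/(d - 4)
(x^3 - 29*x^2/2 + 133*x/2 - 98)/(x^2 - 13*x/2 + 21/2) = (x^2 - 11*x + 28)/(x - 3)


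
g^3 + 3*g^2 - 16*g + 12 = (g - 2)*(g - 1)*(g + 6)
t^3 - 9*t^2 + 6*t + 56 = (t - 7)*(t - 4)*(t + 2)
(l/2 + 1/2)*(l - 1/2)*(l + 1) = l^3/2 + 3*l^2/4 - 1/4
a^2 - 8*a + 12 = (a - 6)*(a - 2)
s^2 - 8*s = s*(s - 8)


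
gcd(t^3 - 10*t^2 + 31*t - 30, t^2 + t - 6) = t - 2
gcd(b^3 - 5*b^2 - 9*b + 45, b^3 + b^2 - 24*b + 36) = b - 3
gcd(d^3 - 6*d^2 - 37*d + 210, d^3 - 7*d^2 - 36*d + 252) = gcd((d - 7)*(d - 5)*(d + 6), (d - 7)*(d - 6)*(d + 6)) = d^2 - d - 42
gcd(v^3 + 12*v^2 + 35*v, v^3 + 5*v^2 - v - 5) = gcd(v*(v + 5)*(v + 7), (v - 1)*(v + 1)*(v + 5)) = v + 5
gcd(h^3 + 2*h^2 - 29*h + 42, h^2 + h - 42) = h + 7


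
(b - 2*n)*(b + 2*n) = b^2 - 4*n^2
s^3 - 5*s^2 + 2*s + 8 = (s - 4)*(s - 2)*(s + 1)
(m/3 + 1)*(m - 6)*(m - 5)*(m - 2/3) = m^4/3 - 26*m^3/9 + 7*m^2/9 + 92*m/3 - 20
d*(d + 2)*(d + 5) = d^3 + 7*d^2 + 10*d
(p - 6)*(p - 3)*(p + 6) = p^3 - 3*p^2 - 36*p + 108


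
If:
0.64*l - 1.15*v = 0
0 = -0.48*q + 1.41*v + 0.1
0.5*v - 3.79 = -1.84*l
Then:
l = 1.79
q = 3.13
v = 1.00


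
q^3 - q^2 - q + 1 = (q - 1)^2*(q + 1)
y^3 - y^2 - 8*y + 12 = (y - 2)^2*(y + 3)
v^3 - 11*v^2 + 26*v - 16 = (v - 8)*(v - 2)*(v - 1)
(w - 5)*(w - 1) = w^2 - 6*w + 5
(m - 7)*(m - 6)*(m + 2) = m^3 - 11*m^2 + 16*m + 84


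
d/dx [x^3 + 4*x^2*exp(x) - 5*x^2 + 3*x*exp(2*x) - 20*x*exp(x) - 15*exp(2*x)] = 4*x^2*exp(x) + 3*x^2 + 6*x*exp(2*x) - 12*x*exp(x) - 10*x - 27*exp(2*x) - 20*exp(x)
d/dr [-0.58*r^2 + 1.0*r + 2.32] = 1.0 - 1.16*r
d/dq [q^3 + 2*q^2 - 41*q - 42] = 3*q^2 + 4*q - 41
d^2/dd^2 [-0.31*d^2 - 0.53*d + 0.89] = -0.620000000000000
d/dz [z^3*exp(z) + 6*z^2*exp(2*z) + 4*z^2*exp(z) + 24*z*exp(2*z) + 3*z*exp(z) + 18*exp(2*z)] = (z^3 + 12*z^2*exp(z) + 7*z^2 + 60*z*exp(z) + 11*z + 60*exp(z) + 3)*exp(z)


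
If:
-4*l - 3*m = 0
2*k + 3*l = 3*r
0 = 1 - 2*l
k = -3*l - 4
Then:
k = -11/2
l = 1/2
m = -2/3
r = -19/6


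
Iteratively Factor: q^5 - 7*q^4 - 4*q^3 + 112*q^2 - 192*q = (q - 4)*(q^4 - 3*q^3 - 16*q^2 + 48*q) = (q - 4)^2*(q^3 + q^2 - 12*q) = (q - 4)^2*(q + 4)*(q^2 - 3*q) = (q - 4)^2*(q - 3)*(q + 4)*(q)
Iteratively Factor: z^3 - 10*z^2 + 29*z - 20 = (z - 1)*(z^2 - 9*z + 20) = (z - 4)*(z - 1)*(z - 5)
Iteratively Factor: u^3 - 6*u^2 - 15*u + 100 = (u - 5)*(u^2 - u - 20) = (u - 5)*(u + 4)*(u - 5)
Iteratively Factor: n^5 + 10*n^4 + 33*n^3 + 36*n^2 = (n + 3)*(n^4 + 7*n^3 + 12*n^2) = (n + 3)*(n + 4)*(n^3 + 3*n^2) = n*(n + 3)*(n + 4)*(n^2 + 3*n) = n*(n + 3)^2*(n + 4)*(n)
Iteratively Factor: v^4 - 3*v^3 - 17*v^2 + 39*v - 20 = (v - 5)*(v^3 + 2*v^2 - 7*v + 4) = (v - 5)*(v - 1)*(v^2 + 3*v - 4) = (v - 5)*(v - 1)*(v + 4)*(v - 1)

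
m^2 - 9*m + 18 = (m - 6)*(m - 3)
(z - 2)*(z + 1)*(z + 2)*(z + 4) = z^4 + 5*z^3 - 20*z - 16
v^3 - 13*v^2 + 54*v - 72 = (v - 6)*(v - 4)*(v - 3)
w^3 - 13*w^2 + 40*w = w*(w - 8)*(w - 5)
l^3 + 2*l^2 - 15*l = l*(l - 3)*(l + 5)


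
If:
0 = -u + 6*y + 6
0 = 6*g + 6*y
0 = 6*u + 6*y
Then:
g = 6/7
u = 6/7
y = -6/7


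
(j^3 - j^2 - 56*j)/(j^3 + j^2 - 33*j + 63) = j*(j - 8)/(j^2 - 6*j + 9)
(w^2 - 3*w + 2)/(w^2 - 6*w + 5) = (w - 2)/(w - 5)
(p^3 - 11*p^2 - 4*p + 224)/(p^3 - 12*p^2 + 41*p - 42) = (p^2 - 4*p - 32)/(p^2 - 5*p + 6)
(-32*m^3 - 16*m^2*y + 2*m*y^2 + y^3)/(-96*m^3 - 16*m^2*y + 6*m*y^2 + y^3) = (2*m + y)/(6*m + y)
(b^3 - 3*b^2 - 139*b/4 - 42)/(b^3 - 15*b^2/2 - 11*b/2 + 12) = (b + 7/2)/(b - 1)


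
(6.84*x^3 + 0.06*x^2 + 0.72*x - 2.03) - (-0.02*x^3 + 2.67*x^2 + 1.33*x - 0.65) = 6.86*x^3 - 2.61*x^2 - 0.61*x - 1.38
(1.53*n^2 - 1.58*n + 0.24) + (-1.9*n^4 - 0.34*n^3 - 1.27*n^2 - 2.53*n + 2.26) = -1.9*n^4 - 0.34*n^3 + 0.26*n^2 - 4.11*n + 2.5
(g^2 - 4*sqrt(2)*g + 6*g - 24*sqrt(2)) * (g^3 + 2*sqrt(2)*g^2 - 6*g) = g^5 - 2*sqrt(2)*g^4 + 6*g^4 - 22*g^3 - 12*sqrt(2)*g^3 - 132*g^2 + 24*sqrt(2)*g^2 + 144*sqrt(2)*g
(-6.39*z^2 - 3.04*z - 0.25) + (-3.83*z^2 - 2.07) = -10.22*z^2 - 3.04*z - 2.32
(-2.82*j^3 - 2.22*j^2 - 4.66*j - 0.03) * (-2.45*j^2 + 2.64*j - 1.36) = 6.909*j^5 - 2.0058*j^4 + 9.3914*j^3 - 9.2097*j^2 + 6.2584*j + 0.0408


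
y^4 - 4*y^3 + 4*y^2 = y^2*(y - 2)^2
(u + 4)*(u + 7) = u^2 + 11*u + 28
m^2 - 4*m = m*(m - 4)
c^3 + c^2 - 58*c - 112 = (c - 8)*(c + 2)*(c + 7)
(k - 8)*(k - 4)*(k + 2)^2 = k^4 - 8*k^3 - 12*k^2 + 80*k + 128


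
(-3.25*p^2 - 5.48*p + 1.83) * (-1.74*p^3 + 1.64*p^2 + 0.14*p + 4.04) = 5.655*p^5 + 4.2052*p^4 - 12.6264*p^3 - 10.896*p^2 - 21.883*p + 7.3932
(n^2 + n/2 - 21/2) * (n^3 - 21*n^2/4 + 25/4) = n^5 - 19*n^4/4 - 105*n^3/8 + 491*n^2/8 + 25*n/8 - 525/8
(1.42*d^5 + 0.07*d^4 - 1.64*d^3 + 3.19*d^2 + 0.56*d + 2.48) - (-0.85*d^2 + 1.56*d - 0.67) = 1.42*d^5 + 0.07*d^4 - 1.64*d^3 + 4.04*d^2 - 1.0*d + 3.15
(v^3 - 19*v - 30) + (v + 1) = v^3 - 18*v - 29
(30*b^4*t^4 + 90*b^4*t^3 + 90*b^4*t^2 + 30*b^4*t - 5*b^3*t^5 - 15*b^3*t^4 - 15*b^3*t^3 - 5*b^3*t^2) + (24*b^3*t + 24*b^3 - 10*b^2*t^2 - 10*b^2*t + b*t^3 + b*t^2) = 30*b^4*t^4 + 90*b^4*t^3 + 90*b^4*t^2 + 30*b^4*t - 5*b^3*t^5 - 15*b^3*t^4 - 15*b^3*t^3 - 5*b^3*t^2 + 24*b^3*t + 24*b^3 - 10*b^2*t^2 - 10*b^2*t + b*t^3 + b*t^2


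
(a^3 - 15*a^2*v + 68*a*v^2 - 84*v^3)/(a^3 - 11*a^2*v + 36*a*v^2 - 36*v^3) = (-a + 7*v)/(-a + 3*v)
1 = 1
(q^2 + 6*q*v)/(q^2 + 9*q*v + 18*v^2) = q/(q + 3*v)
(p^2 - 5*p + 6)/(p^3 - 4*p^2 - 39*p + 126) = (p - 2)/(p^2 - p - 42)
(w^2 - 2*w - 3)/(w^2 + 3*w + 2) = (w - 3)/(w + 2)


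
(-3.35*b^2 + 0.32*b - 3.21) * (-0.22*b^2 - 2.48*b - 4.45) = 0.737*b^4 + 8.2376*b^3 + 14.8201*b^2 + 6.5368*b + 14.2845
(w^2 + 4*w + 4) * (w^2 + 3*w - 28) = w^4 + 7*w^3 - 12*w^2 - 100*w - 112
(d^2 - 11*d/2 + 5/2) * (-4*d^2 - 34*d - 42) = -4*d^4 - 12*d^3 + 135*d^2 + 146*d - 105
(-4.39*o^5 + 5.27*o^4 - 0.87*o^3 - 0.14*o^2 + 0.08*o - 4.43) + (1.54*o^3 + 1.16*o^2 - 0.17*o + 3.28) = -4.39*o^5 + 5.27*o^4 + 0.67*o^3 + 1.02*o^2 - 0.09*o - 1.15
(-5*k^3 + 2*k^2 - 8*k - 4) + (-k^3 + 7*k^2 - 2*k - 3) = -6*k^3 + 9*k^2 - 10*k - 7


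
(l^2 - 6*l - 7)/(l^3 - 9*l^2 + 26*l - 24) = (l^2 - 6*l - 7)/(l^3 - 9*l^2 + 26*l - 24)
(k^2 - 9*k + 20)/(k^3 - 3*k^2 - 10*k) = (k - 4)/(k*(k + 2))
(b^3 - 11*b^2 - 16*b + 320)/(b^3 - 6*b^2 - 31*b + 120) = (b - 8)/(b - 3)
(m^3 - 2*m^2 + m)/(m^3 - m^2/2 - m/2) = 2*(m - 1)/(2*m + 1)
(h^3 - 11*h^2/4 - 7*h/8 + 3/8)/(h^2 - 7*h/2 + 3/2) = (8*h^2 + 2*h - 1)/(4*(2*h - 1))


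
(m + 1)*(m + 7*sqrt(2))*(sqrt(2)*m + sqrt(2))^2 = 2*m^4 + 6*m^3 + 14*sqrt(2)*m^3 + 6*m^2 + 42*sqrt(2)*m^2 + 2*m + 42*sqrt(2)*m + 14*sqrt(2)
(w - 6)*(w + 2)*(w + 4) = w^3 - 28*w - 48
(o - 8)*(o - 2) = o^2 - 10*o + 16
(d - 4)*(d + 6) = d^2 + 2*d - 24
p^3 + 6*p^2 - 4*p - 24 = (p - 2)*(p + 2)*(p + 6)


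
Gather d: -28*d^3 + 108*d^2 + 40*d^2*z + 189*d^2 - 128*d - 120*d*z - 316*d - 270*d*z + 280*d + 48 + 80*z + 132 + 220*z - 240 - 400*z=-28*d^3 + d^2*(40*z + 297) + d*(-390*z - 164) - 100*z - 60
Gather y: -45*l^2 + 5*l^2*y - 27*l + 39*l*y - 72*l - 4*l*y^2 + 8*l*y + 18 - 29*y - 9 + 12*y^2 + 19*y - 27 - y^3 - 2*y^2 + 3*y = -45*l^2 - 99*l - y^3 + y^2*(10 - 4*l) + y*(5*l^2 + 47*l - 7) - 18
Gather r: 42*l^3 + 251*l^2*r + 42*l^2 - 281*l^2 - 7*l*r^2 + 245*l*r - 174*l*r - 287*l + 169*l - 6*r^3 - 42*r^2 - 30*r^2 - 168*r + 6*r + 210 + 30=42*l^3 - 239*l^2 - 118*l - 6*r^3 + r^2*(-7*l - 72) + r*(251*l^2 + 71*l - 162) + 240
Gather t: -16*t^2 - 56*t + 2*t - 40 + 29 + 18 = -16*t^2 - 54*t + 7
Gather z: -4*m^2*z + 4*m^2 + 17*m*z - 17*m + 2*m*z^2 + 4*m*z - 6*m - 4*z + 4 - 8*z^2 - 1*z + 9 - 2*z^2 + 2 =4*m^2 - 23*m + z^2*(2*m - 10) + z*(-4*m^2 + 21*m - 5) + 15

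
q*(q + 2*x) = q^2 + 2*q*x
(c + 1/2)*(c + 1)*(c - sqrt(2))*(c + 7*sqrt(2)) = c^4 + 3*c^3/2 + 6*sqrt(2)*c^3 - 27*c^2/2 + 9*sqrt(2)*c^2 - 21*c + 3*sqrt(2)*c - 7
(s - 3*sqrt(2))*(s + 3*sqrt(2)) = s^2 - 18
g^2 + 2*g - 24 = (g - 4)*(g + 6)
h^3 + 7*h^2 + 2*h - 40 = (h - 2)*(h + 4)*(h + 5)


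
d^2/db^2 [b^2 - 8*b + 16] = 2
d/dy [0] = 0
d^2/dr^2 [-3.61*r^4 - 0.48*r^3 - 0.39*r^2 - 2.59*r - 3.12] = -43.32*r^2 - 2.88*r - 0.78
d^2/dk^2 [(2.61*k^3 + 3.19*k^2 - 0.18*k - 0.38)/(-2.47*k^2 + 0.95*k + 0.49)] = (1.4210854715202e-14*k^5 - 23.803162*k^3 - 16.54482*k^2 - 7.802862*k - 0.0936899999999998)/(15.069223*k^6 - 17.387565*k^5 - 2.280798*k^4 + 6.041335*k^3 + 0.452466*k^2 - 0.684285*k - 0.117649)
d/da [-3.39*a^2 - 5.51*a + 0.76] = -6.78*a - 5.51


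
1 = 1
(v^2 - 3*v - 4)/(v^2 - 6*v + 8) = (v + 1)/(v - 2)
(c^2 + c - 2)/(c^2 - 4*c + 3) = (c + 2)/(c - 3)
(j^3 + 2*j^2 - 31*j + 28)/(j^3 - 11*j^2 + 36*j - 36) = (j^3 + 2*j^2 - 31*j + 28)/(j^3 - 11*j^2 + 36*j - 36)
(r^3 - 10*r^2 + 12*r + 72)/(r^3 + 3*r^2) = (r^3 - 10*r^2 + 12*r + 72)/(r^2*(r + 3))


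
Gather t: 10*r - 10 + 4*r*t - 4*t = 10*r + t*(4*r - 4) - 10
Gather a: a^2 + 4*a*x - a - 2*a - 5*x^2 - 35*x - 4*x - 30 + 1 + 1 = a^2 + a*(4*x - 3) - 5*x^2 - 39*x - 28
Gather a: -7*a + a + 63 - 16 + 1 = 48 - 6*a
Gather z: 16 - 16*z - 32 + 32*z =16*z - 16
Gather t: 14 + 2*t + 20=2*t + 34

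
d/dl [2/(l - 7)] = -2/(l - 7)^2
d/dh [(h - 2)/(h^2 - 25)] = (h^2 - 2*h*(h - 2) - 25)/(h^2 - 25)^2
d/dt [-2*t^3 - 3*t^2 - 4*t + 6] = -6*t^2 - 6*t - 4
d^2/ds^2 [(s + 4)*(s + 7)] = 2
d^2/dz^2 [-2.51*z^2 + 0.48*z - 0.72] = -5.02000000000000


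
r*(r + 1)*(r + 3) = r^3 + 4*r^2 + 3*r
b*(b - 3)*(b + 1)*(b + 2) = b^4 - 7*b^2 - 6*b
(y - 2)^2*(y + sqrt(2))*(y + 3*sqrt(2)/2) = y^4 - 4*y^3 + 5*sqrt(2)*y^3/2 - 10*sqrt(2)*y^2 + 7*y^2 - 12*y + 10*sqrt(2)*y + 12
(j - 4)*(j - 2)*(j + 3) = j^3 - 3*j^2 - 10*j + 24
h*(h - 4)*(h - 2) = h^3 - 6*h^2 + 8*h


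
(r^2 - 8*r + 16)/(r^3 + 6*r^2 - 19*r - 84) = (r - 4)/(r^2 + 10*r + 21)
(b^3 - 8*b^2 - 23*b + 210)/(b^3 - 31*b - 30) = (b - 7)/(b + 1)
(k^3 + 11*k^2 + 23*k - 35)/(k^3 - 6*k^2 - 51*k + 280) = (k^2 + 4*k - 5)/(k^2 - 13*k + 40)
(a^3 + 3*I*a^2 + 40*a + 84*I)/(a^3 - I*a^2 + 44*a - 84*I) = (a + 2*I)/(a - 2*I)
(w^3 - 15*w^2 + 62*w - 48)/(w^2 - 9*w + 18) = (w^2 - 9*w + 8)/(w - 3)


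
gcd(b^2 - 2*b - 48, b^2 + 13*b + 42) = b + 6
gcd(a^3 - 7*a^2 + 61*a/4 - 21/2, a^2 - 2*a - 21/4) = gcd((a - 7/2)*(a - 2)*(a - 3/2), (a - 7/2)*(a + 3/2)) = a - 7/2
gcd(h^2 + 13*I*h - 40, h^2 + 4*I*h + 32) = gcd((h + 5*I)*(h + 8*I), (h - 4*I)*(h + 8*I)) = h + 8*I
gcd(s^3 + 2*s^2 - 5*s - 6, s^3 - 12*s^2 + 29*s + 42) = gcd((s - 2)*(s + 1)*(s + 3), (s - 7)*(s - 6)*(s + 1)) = s + 1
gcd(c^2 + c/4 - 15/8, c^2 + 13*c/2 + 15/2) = c + 3/2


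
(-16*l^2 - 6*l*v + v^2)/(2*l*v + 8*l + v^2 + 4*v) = (-8*l + v)/(v + 4)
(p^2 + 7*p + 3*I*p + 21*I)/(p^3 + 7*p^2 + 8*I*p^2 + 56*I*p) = (p + 3*I)/(p*(p + 8*I))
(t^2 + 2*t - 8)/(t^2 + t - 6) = (t + 4)/(t + 3)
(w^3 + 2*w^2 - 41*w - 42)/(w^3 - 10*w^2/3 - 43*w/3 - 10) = 3*(w + 7)/(3*w + 5)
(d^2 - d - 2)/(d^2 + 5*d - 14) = (d + 1)/(d + 7)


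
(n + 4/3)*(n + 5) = n^2 + 19*n/3 + 20/3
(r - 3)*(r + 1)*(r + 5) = r^3 + 3*r^2 - 13*r - 15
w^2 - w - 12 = (w - 4)*(w + 3)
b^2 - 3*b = b*(b - 3)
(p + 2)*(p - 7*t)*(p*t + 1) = p^3*t - 7*p^2*t^2 + 2*p^2*t + p^2 - 14*p*t^2 - 7*p*t + 2*p - 14*t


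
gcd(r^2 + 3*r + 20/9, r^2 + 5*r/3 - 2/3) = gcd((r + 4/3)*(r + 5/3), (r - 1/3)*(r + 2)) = 1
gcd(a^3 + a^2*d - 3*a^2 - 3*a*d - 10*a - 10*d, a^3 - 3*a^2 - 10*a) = a^2 - 3*a - 10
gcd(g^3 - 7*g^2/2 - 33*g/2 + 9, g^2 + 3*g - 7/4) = g - 1/2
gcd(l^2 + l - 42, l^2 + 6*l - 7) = l + 7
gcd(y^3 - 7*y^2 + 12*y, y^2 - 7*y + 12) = y^2 - 7*y + 12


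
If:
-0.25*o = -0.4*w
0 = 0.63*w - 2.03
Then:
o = 5.16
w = 3.22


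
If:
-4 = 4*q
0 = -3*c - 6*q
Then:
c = 2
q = -1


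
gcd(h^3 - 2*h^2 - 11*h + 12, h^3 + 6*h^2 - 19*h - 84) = h^2 - h - 12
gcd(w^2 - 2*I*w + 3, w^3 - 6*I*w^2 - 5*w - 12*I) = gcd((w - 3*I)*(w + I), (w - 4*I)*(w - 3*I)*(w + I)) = w^2 - 2*I*w + 3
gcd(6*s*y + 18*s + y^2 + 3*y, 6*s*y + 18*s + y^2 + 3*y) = 6*s*y + 18*s + y^2 + 3*y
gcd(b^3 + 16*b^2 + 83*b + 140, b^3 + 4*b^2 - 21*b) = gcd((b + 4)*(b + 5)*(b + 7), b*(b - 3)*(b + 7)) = b + 7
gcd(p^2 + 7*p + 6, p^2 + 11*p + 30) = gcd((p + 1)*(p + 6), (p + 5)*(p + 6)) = p + 6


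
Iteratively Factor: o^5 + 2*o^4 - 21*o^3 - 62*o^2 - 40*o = (o + 2)*(o^4 - 21*o^2 - 20*o) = (o + 2)*(o + 4)*(o^3 - 4*o^2 - 5*o) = o*(o + 2)*(o + 4)*(o^2 - 4*o - 5) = o*(o - 5)*(o + 2)*(o + 4)*(o + 1)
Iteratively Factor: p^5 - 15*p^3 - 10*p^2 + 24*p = (p)*(p^4 - 15*p^2 - 10*p + 24) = p*(p - 4)*(p^3 + 4*p^2 + p - 6) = p*(p - 4)*(p + 2)*(p^2 + 2*p - 3) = p*(p - 4)*(p + 2)*(p + 3)*(p - 1)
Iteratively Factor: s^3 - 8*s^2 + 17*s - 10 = (s - 5)*(s^2 - 3*s + 2) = (s - 5)*(s - 2)*(s - 1)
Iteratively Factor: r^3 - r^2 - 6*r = (r - 3)*(r^2 + 2*r) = (r - 3)*(r + 2)*(r)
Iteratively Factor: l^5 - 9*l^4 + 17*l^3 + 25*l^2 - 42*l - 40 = (l + 1)*(l^4 - 10*l^3 + 27*l^2 - 2*l - 40) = (l - 2)*(l + 1)*(l^3 - 8*l^2 + 11*l + 20) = (l - 2)*(l + 1)^2*(l^2 - 9*l + 20) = (l - 5)*(l - 2)*(l + 1)^2*(l - 4)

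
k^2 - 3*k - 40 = (k - 8)*(k + 5)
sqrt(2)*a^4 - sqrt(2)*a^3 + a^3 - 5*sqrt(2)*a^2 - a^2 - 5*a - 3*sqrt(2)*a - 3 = (a - 3)*(a + 1)^2*(sqrt(2)*a + 1)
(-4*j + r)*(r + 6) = -4*j*r - 24*j + r^2 + 6*r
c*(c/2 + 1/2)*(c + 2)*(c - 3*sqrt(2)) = c^4/2 - 3*sqrt(2)*c^3/2 + 3*c^3/2 - 9*sqrt(2)*c^2/2 + c^2 - 3*sqrt(2)*c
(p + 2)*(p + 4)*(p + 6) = p^3 + 12*p^2 + 44*p + 48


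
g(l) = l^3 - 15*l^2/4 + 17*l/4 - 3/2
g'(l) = 3*l^2 - 15*l/2 + 17/4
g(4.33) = 27.78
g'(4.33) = 28.02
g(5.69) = 85.49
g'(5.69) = 58.70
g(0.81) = 0.01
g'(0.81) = 0.14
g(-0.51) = -4.78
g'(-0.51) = 8.86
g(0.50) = -0.19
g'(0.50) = 1.25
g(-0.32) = -3.28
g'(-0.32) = 6.96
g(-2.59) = -55.04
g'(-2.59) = 43.80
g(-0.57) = -5.33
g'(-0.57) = 9.50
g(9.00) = 462.00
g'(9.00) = 179.75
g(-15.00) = -4284.00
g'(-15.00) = 791.75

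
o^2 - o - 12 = (o - 4)*(o + 3)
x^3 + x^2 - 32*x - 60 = (x - 6)*(x + 2)*(x + 5)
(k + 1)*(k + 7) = k^2 + 8*k + 7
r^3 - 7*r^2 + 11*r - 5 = (r - 5)*(r - 1)^2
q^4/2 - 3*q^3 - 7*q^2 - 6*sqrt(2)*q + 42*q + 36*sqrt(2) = (q/2 + sqrt(2))*(q - 6)*(q - 3*sqrt(2))*(q + sqrt(2))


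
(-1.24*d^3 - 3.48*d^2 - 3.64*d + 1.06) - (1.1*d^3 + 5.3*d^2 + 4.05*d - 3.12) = -2.34*d^3 - 8.78*d^2 - 7.69*d + 4.18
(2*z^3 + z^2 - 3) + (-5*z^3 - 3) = -3*z^3 + z^2 - 6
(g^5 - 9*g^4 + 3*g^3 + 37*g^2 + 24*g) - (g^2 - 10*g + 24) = g^5 - 9*g^4 + 3*g^3 + 36*g^2 + 34*g - 24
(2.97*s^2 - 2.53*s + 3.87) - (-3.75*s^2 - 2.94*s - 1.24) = 6.72*s^2 + 0.41*s + 5.11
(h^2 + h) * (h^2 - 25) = h^4 + h^3 - 25*h^2 - 25*h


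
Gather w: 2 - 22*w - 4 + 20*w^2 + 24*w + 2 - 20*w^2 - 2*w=0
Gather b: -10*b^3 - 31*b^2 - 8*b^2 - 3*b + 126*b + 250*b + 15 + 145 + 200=-10*b^3 - 39*b^2 + 373*b + 360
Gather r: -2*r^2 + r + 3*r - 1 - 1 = -2*r^2 + 4*r - 2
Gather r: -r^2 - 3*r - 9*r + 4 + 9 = -r^2 - 12*r + 13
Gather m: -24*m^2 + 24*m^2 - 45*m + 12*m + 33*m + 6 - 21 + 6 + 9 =0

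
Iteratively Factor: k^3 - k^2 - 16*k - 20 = (k + 2)*(k^2 - 3*k - 10) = (k - 5)*(k + 2)*(k + 2)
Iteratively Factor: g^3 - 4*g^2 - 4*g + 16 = (g - 2)*(g^2 - 2*g - 8) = (g - 2)*(g + 2)*(g - 4)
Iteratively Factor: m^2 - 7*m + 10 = (m - 5)*(m - 2)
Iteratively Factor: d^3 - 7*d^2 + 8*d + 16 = (d - 4)*(d^2 - 3*d - 4) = (d - 4)^2*(d + 1)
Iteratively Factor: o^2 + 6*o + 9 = (o + 3)*(o + 3)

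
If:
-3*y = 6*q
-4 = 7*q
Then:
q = -4/7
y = 8/7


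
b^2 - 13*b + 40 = (b - 8)*(b - 5)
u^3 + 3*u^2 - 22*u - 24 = (u - 4)*(u + 1)*(u + 6)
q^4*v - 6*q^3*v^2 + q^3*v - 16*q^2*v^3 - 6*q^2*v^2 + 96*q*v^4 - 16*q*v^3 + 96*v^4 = (q - 6*v)*(q - 4*v)*(q + 4*v)*(q*v + v)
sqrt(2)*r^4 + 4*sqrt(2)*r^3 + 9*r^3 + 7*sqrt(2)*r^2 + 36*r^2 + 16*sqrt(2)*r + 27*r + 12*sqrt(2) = (r + 1)*(r + 3)*(r + 4*sqrt(2))*(sqrt(2)*r + 1)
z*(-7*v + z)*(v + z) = -7*v^2*z - 6*v*z^2 + z^3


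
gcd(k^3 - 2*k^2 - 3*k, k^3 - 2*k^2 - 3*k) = k^3 - 2*k^2 - 3*k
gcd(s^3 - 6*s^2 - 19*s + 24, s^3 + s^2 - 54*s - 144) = s^2 - 5*s - 24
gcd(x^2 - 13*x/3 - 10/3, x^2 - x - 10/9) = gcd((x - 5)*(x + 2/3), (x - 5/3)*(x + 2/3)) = x + 2/3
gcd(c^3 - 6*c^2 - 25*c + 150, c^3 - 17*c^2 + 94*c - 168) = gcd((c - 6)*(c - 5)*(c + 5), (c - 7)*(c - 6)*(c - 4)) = c - 6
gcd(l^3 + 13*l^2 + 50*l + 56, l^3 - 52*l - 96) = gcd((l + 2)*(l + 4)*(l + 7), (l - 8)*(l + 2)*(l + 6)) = l + 2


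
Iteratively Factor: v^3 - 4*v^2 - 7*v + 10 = (v + 2)*(v^2 - 6*v + 5) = (v - 5)*(v + 2)*(v - 1)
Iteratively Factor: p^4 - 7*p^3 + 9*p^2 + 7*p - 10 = (p - 2)*(p^3 - 5*p^2 - p + 5) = (p - 5)*(p - 2)*(p^2 - 1) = (p - 5)*(p - 2)*(p - 1)*(p + 1)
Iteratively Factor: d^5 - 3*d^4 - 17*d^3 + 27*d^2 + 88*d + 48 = (d - 4)*(d^4 + d^3 - 13*d^2 - 25*d - 12) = (d - 4)*(d + 1)*(d^3 - 13*d - 12) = (d - 4)*(d + 1)^2*(d^2 - d - 12) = (d - 4)*(d + 1)^2*(d + 3)*(d - 4)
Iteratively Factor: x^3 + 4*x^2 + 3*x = (x + 1)*(x^2 + 3*x) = (x + 1)*(x + 3)*(x)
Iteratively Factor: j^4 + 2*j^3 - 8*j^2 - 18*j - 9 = (j + 1)*(j^3 + j^2 - 9*j - 9) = (j - 3)*(j + 1)*(j^2 + 4*j + 3) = (j - 3)*(j + 1)*(j + 3)*(j + 1)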